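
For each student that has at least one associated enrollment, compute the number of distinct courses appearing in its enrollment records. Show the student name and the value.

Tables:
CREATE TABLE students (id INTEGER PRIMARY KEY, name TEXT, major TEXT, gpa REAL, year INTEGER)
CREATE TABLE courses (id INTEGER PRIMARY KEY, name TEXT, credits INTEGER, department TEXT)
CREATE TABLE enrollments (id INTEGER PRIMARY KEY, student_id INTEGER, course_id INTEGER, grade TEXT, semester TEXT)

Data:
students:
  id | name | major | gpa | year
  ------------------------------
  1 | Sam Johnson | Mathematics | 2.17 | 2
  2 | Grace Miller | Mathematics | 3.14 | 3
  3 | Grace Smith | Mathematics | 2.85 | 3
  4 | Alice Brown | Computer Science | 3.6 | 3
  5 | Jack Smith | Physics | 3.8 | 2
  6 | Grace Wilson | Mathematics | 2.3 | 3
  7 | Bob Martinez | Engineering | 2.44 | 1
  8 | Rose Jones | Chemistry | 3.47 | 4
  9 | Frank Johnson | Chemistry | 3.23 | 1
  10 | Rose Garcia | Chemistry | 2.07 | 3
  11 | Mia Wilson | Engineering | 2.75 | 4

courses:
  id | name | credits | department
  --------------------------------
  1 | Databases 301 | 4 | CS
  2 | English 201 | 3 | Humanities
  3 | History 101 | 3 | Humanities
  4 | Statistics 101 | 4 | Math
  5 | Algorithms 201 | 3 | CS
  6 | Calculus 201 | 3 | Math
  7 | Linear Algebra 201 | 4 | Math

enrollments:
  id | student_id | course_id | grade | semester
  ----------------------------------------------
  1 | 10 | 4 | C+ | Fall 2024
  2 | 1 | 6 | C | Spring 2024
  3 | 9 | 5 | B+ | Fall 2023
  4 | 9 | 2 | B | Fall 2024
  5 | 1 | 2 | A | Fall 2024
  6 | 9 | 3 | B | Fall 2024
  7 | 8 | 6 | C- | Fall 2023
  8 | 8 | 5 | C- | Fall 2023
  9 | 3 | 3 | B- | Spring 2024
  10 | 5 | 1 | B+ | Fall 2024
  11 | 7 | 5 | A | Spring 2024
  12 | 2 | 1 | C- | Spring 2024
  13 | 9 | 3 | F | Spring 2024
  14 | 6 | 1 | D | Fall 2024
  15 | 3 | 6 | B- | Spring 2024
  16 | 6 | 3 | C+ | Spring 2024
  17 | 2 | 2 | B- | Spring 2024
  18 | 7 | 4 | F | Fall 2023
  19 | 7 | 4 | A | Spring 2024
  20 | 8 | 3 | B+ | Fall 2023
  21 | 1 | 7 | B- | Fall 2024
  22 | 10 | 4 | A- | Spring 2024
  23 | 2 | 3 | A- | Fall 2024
SELECT p.name, COUNT(DISTINCT c.course_id) AS distinct_course_count FROM enrollments c JOIN students p ON c.student_id = p.id GROUP BY p.id, p.name

Execution result:
name | distinct_course_count
Sam Johnson | 3
Grace Miller | 3
Grace Smith | 2
Jack Smith | 1
Grace Wilson | 2
Bob Martinez | 2
Rose Jones | 3
Frank Johnson | 3
Rose Garcia | 1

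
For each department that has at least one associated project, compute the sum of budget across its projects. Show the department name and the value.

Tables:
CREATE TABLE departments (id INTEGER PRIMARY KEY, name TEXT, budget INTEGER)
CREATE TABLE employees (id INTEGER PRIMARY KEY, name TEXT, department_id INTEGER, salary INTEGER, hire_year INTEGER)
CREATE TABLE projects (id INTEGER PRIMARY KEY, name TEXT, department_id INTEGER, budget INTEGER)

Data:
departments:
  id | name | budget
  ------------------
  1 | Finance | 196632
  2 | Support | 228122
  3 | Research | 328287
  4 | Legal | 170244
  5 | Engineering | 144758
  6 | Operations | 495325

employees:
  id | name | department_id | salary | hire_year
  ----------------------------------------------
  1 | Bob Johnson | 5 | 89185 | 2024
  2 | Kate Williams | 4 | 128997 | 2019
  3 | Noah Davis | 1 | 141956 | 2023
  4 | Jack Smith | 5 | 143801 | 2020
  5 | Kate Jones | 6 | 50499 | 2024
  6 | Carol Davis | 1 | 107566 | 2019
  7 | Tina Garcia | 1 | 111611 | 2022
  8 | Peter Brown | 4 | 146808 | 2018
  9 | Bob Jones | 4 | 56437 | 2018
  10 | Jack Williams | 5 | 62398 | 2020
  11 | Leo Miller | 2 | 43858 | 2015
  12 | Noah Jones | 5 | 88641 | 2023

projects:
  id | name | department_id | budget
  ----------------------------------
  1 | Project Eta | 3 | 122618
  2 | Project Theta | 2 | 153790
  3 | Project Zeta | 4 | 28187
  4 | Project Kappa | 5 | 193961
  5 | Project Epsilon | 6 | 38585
SELECT p.name, SUM(c.budget) AS sum_budget FROM projects c JOIN departments p ON c.department_id = p.id GROUP BY p.id, p.name

Execution result:
name | sum_budget
Support | 153790
Research | 122618
Legal | 28187
Engineering | 193961
Operations | 38585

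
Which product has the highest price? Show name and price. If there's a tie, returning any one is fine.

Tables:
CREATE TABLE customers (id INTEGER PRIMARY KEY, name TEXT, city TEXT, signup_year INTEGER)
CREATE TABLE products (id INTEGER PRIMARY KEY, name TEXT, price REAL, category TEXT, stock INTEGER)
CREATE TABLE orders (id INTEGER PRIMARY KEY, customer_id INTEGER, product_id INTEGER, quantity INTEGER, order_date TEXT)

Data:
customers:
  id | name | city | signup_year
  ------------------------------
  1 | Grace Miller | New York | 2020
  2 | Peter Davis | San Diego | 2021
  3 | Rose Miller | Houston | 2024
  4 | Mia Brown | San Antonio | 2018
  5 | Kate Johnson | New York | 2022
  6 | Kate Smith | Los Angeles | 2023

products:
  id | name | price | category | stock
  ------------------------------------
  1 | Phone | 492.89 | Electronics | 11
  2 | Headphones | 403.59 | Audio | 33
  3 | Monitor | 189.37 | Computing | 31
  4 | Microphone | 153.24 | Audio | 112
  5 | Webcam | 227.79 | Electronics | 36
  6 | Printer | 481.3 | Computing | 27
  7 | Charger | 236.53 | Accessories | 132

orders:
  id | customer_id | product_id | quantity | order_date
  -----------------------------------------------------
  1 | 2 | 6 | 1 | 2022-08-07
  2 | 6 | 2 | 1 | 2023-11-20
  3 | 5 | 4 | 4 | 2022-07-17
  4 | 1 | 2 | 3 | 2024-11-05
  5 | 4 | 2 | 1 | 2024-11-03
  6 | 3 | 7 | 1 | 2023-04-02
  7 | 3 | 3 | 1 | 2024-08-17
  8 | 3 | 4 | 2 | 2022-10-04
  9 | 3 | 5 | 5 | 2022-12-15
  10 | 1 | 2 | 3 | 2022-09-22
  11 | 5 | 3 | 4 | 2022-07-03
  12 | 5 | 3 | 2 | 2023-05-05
SELECT name, price FROM products ORDER BY price DESC LIMIT 1

Execution result:
name | price
Phone | 492.89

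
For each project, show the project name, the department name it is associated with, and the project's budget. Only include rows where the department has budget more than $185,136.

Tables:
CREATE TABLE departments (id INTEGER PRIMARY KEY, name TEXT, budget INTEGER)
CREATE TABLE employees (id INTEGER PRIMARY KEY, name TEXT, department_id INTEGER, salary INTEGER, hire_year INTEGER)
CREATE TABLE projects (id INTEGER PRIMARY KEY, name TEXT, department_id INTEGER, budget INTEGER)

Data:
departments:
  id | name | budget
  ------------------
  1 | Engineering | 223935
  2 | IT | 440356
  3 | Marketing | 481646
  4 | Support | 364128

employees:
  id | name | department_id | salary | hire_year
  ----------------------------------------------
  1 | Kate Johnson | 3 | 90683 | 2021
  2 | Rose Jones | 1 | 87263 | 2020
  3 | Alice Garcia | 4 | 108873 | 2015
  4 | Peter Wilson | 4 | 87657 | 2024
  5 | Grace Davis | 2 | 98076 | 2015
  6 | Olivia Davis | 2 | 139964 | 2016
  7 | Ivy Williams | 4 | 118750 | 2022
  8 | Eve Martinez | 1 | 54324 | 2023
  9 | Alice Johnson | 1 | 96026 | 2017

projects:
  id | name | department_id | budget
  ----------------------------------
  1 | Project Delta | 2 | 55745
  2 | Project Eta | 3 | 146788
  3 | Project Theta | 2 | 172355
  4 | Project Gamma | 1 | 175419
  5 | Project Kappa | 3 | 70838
SELECT c.name, p.name AS department, c.budget FROM projects c JOIN departments p ON c.department_id = p.id WHERE p.budget > 185136

Execution result:
name | department | budget
Project Delta | IT | 55745
Project Eta | Marketing | 146788
Project Theta | IT | 172355
Project Gamma | Engineering | 175419
Project Kappa | Marketing | 70838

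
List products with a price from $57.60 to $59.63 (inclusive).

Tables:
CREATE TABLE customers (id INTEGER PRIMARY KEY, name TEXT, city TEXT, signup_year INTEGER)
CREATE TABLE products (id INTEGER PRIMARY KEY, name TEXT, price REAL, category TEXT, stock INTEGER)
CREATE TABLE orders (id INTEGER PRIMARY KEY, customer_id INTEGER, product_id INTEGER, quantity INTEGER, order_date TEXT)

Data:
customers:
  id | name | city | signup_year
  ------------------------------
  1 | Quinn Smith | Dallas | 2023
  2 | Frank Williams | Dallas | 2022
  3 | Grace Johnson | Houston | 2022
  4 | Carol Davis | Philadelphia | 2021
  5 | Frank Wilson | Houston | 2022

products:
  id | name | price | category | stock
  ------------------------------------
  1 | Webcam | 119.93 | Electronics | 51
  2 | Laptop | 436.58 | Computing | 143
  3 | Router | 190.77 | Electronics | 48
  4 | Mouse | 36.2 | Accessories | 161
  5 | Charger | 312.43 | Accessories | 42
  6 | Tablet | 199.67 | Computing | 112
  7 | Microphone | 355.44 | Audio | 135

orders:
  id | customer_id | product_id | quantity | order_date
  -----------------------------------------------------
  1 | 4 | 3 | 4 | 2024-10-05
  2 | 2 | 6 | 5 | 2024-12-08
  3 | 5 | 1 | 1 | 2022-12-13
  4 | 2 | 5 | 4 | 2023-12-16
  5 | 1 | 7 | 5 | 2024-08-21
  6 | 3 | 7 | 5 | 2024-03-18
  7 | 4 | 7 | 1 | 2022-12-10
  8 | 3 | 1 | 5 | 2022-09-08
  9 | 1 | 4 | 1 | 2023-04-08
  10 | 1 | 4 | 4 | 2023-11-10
SELECT name, price FROM products WHERE price BETWEEN 57.6 AND 59.63

Execution result:
(no rows)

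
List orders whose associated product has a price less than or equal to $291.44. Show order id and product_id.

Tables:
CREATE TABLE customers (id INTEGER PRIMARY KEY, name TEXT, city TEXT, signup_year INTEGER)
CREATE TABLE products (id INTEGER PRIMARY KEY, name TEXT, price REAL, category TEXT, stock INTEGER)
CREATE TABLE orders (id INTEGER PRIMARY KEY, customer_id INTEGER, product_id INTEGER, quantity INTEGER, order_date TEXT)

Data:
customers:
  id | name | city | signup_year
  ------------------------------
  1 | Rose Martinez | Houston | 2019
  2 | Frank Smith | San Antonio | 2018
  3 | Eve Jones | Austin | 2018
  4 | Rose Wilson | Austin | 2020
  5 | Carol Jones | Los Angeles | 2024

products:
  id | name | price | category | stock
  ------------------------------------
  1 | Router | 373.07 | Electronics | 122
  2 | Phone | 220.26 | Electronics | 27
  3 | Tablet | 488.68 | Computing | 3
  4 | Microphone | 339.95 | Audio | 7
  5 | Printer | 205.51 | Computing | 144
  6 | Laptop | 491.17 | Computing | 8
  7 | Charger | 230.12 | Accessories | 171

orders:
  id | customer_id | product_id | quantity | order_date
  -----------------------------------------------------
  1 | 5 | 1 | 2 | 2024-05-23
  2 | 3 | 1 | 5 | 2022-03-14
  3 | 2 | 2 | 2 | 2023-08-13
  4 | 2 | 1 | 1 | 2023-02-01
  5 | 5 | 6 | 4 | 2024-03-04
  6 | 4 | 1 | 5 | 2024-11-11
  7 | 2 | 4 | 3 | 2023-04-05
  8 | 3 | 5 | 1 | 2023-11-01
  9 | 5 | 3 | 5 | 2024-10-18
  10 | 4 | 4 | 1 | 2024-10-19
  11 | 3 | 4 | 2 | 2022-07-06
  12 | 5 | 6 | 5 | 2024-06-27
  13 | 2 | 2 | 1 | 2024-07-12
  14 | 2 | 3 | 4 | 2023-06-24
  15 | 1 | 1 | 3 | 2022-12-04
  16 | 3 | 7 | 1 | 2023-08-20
SELECT id, product_id FROM orders WHERE product_id IN (SELECT id FROM products WHERE price <= 291.44)

Execution result:
id | product_id
3 | 2
8 | 5
13 | 2
16 | 7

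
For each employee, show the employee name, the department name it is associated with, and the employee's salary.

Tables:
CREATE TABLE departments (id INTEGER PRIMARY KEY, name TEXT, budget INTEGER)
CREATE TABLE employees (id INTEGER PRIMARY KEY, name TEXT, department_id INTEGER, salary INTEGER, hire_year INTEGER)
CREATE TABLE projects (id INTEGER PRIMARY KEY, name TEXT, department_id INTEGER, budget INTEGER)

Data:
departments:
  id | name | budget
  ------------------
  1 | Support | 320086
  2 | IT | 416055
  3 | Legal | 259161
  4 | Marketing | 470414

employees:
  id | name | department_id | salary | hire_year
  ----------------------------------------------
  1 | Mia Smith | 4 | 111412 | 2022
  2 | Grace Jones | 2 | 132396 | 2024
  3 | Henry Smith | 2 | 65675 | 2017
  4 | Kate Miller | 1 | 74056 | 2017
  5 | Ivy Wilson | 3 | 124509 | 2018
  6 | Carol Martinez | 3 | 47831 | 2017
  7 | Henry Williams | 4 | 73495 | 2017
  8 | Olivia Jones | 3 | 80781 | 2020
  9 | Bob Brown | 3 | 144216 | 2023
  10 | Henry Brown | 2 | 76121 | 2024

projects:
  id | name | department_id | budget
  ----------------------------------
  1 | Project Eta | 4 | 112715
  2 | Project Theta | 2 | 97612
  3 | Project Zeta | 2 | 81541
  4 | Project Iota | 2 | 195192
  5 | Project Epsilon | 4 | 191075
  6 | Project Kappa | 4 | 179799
SELECT c.name, p.name AS department, c.salary FROM employees c JOIN departments p ON c.department_id = p.id

Execution result:
name | department | salary
Mia Smith | Marketing | 111412
Grace Jones | IT | 132396
Henry Smith | IT | 65675
Kate Miller | Support | 74056
Ivy Wilson | Legal | 124509
Carol Martinez | Legal | 47831
Henry Williams | Marketing | 73495
Olivia Jones | Legal | 80781
Bob Brown | Legal | 144216
Henry Brown | IT | 76121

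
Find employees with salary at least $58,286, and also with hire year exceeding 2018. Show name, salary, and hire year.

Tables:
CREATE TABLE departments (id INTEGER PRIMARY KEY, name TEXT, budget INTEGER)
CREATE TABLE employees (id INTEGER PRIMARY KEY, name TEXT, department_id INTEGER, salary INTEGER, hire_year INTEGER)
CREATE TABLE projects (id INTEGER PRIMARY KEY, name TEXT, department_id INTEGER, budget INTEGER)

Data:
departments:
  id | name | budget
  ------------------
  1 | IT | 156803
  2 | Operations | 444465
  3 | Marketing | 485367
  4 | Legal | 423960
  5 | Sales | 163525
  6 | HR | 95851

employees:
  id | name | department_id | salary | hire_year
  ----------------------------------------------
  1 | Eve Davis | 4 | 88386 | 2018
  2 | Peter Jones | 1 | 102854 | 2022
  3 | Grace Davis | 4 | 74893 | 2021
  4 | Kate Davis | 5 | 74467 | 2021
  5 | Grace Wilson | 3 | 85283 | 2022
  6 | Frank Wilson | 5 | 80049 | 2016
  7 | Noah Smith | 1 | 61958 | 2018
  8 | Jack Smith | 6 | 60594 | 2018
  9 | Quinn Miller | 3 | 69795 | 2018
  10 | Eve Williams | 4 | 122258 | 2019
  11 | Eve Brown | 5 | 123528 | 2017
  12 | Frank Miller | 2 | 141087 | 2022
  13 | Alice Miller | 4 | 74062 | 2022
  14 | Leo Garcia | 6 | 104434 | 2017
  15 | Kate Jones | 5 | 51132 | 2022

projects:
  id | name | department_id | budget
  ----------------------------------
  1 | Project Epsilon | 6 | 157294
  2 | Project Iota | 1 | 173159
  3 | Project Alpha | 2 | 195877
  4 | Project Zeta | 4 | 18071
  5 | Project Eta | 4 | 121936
SELECT name, salary, hire_year FROM employees WHERE salary >= 58286 AND hire_year > 2018

Execution result:
name | salary | hire_year
Peter Jones | 102854 | 2022
Grace Davis | 74893 | 2021
Kate Davis | 74467 | 2021
Grace Wilson | 85283 | 2022
Eve Williams | 122258 | 2019
Frank Miller | 141087 | 2022
Alice Miller | 74062 | 2022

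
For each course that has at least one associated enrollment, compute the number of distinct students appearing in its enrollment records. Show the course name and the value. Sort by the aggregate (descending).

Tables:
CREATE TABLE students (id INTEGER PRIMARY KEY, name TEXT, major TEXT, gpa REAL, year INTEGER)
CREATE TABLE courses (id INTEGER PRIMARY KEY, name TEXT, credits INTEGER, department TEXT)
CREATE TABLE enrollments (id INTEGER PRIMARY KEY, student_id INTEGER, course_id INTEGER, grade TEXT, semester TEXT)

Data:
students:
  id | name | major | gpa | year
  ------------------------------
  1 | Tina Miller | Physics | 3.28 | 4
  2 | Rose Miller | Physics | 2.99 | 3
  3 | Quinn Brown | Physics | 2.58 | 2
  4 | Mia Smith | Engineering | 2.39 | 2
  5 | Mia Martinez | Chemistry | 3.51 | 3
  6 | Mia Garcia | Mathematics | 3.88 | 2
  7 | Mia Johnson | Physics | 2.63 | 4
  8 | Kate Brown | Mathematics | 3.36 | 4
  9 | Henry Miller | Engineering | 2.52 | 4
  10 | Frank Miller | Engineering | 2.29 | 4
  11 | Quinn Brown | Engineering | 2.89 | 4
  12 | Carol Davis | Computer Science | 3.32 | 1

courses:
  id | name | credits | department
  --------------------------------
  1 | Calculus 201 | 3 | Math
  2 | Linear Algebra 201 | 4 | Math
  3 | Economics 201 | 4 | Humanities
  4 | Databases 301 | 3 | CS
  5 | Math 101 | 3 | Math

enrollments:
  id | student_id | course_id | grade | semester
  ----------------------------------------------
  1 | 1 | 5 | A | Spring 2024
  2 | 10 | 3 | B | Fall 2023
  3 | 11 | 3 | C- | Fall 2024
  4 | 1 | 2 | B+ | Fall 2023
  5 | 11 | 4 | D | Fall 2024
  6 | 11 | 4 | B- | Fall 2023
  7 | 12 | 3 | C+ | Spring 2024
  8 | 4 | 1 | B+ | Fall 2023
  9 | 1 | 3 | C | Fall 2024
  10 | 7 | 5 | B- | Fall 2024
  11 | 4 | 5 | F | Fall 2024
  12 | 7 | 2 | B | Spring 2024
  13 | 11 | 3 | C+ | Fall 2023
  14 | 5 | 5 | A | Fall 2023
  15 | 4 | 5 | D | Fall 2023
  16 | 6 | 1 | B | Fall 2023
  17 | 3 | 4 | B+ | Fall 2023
SELECT p.name, COUNT(DISTINCT c.student_id) AS distinct_student_count FROM enrollments c JOIN courses p ON c.course_id = p.id GROUP BY p.id, p.name ORDER BY distinct_student_count DESC

Execution result:
name | distinct_student_count
Economics 201 | 4
Math 101 | 4
Calculus 201 | 2
Linear Algebra 201 | 2
Databases 301 | 2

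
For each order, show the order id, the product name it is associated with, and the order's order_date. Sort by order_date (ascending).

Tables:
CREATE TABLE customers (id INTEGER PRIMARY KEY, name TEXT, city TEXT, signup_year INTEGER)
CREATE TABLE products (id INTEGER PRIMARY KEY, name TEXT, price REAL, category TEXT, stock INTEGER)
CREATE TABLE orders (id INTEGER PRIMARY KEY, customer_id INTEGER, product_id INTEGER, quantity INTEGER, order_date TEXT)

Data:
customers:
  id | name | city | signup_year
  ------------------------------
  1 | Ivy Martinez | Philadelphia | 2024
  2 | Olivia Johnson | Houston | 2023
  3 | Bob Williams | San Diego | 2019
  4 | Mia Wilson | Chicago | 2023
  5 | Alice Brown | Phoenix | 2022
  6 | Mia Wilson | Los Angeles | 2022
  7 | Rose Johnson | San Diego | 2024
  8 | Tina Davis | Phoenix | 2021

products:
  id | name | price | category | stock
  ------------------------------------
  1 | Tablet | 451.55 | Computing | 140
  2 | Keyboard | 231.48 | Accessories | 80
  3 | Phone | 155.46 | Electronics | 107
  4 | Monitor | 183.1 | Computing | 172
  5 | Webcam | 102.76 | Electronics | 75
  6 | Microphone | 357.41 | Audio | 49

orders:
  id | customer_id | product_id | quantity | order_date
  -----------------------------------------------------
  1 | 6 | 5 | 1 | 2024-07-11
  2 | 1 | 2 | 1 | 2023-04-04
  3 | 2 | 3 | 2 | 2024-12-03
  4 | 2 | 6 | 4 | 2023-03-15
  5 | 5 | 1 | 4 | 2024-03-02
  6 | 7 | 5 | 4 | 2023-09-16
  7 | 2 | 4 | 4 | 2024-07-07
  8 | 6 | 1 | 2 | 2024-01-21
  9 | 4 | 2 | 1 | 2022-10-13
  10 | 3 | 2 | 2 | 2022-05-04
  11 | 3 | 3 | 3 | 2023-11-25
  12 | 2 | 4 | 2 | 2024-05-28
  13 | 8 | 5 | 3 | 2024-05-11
SELECT c.id, p.name AS product, c.order_date FROM orders c JOIN products p ON c.product_id = p.id ORDER BY c.order_date ASC

Execution result:
id | product | order_date
10 | Keyboard | 2022-05-04
9 | Keyboard | 2022-10-13
4 | Microphone | 2023-03-15
2 | Keyboard | 2023-04-04
6 | Webcam | 2023-09-16
11 | Phone | 2023-11-25
8 | Tablet | 2024-01-21
5 | Tablet | 2024-03-02
13 | Webcam | 2024-05-11
12 | Monitor | 2024-05-28
7 | Monitor | 2024-07-07
1 | Webcam | 2024-07-11
3 | Phone | 2024-12-03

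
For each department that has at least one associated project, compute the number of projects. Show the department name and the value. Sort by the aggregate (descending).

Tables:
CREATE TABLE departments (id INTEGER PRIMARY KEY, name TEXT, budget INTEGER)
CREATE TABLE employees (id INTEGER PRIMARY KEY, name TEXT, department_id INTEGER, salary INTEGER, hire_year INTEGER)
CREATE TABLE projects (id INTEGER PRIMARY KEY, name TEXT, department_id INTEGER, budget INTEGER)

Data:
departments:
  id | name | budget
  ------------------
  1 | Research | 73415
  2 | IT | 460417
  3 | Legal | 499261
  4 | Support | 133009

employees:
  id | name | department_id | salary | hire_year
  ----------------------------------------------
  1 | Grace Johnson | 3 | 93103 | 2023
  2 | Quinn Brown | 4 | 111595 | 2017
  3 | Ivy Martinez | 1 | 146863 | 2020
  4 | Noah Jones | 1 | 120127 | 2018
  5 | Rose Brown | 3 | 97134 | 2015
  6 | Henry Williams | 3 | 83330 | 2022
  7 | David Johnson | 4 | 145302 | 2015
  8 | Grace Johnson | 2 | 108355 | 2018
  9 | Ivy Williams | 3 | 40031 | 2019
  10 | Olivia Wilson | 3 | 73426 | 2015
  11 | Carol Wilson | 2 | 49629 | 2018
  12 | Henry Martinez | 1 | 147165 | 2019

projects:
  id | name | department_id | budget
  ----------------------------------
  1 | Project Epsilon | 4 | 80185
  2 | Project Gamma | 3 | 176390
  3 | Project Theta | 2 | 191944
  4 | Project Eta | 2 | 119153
SELECT p.name, COUNT(*) AS n FROM projects c JOIN departments p ON c.department_id = p.id GROUP BY p.id, p.name ORDER BY n DESC

Execution result:
name | n
IT | 2
Legal | 1
Support | 1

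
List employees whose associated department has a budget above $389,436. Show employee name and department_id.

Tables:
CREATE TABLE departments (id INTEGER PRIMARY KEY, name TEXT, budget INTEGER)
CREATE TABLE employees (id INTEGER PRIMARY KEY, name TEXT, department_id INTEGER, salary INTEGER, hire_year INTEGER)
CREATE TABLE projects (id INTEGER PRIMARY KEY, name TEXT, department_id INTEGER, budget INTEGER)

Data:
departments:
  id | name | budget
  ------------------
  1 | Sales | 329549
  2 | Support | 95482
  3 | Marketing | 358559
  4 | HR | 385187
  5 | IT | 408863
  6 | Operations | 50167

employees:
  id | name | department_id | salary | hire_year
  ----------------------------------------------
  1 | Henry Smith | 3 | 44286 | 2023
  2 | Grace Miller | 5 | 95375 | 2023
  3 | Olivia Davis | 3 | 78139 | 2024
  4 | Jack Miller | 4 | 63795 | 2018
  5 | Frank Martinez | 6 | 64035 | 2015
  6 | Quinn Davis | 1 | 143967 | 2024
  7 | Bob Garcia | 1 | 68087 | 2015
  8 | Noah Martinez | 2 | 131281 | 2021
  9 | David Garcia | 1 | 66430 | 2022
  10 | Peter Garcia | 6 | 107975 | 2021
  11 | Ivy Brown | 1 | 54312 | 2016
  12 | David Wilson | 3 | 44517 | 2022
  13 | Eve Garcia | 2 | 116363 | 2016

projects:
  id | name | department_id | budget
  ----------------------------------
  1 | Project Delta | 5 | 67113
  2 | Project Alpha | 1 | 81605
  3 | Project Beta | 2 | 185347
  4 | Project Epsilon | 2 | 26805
SELECT name, department_id FROM employees WHERE department_id IN (SELECT id FROM departments WHERE budget > 389436)

Execution result:
name | department_id
Grace Miller | 5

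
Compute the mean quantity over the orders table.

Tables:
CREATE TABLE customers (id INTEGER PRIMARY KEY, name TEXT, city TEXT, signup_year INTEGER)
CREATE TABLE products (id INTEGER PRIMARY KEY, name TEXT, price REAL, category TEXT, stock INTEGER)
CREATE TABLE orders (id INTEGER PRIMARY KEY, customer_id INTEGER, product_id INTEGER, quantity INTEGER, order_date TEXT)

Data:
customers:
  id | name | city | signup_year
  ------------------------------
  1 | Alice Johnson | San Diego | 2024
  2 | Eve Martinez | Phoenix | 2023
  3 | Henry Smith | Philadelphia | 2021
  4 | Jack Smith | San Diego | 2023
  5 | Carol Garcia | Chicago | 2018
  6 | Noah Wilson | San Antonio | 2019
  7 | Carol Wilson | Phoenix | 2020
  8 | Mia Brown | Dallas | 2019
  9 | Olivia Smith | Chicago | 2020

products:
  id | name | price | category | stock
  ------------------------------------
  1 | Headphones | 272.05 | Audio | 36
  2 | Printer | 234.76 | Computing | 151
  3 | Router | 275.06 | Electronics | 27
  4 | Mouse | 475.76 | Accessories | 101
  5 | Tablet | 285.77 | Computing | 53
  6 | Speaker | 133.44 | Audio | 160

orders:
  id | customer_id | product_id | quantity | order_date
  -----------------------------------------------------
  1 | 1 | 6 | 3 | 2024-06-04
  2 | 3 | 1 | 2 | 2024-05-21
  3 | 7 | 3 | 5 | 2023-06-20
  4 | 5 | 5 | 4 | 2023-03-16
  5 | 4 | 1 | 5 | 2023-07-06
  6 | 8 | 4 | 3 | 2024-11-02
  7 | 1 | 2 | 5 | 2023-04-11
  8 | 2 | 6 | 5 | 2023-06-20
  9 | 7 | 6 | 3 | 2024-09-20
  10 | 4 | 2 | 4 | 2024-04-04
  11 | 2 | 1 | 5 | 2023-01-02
SELECT AVG(quantity) FROM orders

Execution result:
4.00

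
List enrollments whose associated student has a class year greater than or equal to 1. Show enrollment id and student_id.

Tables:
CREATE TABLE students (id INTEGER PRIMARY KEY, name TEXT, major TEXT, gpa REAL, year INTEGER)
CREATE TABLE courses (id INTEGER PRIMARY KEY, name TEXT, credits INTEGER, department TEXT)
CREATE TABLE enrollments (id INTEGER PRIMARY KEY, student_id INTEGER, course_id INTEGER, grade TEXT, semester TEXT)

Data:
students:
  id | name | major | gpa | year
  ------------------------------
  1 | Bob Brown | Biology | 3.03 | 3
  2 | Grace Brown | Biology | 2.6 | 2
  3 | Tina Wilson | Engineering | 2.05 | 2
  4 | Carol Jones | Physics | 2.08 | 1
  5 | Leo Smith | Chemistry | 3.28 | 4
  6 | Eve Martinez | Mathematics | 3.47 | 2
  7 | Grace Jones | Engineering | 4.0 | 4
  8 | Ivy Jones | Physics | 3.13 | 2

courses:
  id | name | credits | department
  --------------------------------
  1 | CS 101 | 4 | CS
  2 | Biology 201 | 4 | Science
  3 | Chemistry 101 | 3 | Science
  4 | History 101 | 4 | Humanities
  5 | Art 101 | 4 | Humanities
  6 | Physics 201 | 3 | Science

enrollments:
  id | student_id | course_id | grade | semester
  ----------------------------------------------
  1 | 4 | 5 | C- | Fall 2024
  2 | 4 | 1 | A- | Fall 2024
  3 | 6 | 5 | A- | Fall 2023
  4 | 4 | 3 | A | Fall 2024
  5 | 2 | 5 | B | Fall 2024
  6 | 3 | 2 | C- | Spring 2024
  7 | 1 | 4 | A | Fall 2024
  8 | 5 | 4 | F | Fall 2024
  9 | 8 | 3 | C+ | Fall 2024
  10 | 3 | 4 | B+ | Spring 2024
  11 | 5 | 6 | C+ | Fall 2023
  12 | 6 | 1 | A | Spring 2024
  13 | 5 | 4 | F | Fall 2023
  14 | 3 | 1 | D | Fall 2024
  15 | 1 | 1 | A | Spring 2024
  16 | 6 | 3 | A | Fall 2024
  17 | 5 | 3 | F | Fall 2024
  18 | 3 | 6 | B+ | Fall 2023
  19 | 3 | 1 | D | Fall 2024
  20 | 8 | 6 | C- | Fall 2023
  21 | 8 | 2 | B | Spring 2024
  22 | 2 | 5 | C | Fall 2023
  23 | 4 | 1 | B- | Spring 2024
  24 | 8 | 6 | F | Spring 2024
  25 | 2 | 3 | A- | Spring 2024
SELECT id, student_id FROM enrollments WHERE student_id IN (SELECT id FROM students WHERE year >= 1)

Execution result:
id | student_id
1 | 4
2 | 4
3 | 6
4 | 4
5 | 2
6 | 3
7 | 1
8 | 5
9 | 8
10 | 3
11 | 5
12 | 6
13 | 5
14 | 3
15 | 1
16 | 6
17 | 5
18 | 3
19 | 3
20 | 8
21 | 8
22 | 2
23 | 4
24 | 8
25 | 2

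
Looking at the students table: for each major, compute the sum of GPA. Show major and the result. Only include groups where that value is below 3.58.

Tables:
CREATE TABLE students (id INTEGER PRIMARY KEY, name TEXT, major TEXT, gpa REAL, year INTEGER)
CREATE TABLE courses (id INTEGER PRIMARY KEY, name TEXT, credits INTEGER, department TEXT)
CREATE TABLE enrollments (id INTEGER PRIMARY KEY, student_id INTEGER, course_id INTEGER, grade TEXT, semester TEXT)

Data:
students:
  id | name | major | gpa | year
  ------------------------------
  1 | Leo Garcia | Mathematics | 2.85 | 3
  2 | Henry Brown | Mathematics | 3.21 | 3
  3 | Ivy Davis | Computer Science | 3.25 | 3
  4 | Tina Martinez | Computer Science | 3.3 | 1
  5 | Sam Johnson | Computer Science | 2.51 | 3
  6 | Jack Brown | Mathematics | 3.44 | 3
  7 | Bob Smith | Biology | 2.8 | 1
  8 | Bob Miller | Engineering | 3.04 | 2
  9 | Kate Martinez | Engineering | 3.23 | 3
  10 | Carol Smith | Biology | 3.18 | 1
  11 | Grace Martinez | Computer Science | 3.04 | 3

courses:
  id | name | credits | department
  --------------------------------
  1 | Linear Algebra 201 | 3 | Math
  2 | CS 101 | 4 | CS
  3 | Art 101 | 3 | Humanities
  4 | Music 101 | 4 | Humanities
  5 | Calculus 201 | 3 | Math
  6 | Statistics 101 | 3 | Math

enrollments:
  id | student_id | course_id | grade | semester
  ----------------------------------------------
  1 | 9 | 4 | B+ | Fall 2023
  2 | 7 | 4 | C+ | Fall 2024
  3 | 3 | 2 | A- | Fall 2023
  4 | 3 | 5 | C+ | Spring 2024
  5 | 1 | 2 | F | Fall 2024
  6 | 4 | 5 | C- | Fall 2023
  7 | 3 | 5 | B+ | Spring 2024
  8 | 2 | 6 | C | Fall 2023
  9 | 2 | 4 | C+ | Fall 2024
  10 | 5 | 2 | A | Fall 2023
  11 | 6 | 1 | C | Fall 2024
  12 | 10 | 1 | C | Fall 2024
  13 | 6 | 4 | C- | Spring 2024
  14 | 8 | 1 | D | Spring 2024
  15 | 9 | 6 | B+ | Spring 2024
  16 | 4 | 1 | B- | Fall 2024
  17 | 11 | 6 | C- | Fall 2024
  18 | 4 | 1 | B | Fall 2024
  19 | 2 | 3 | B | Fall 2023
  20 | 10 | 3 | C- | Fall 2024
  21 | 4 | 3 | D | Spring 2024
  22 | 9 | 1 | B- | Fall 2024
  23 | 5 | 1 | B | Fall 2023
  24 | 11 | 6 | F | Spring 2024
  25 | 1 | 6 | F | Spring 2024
SELECT major, SUM(gpa) AS sum_gpa FROM students GROUP BY major HAVING SUM(gpa) < 3.58

Execution result:
(no rows)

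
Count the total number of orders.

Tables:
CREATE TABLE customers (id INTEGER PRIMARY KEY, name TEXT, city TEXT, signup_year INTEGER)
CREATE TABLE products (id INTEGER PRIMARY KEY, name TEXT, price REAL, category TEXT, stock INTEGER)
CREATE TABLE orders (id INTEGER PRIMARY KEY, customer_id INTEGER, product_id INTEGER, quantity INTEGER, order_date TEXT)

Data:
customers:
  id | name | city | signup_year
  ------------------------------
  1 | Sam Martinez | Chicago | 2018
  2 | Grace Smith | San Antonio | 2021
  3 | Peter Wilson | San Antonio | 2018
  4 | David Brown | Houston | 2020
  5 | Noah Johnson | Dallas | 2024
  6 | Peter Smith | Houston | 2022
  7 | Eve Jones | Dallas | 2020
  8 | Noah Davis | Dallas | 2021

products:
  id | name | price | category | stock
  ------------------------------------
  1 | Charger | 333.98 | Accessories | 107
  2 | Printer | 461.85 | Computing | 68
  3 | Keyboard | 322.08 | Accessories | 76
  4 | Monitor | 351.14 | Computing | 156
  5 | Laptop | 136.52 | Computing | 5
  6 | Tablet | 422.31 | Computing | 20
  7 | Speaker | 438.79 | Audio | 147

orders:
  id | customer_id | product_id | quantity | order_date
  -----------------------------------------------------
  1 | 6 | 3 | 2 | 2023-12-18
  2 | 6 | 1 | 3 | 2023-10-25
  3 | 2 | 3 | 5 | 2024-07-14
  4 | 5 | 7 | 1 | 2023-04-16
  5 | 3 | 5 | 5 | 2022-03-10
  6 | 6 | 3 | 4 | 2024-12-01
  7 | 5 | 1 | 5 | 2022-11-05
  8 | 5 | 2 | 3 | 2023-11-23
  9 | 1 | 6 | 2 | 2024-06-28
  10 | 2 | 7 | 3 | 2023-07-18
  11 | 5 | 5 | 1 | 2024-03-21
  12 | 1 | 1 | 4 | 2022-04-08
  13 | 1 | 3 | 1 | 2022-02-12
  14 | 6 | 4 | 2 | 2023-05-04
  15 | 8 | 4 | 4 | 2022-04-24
SELECT COUNT(*) FROM orders

Execution result:
15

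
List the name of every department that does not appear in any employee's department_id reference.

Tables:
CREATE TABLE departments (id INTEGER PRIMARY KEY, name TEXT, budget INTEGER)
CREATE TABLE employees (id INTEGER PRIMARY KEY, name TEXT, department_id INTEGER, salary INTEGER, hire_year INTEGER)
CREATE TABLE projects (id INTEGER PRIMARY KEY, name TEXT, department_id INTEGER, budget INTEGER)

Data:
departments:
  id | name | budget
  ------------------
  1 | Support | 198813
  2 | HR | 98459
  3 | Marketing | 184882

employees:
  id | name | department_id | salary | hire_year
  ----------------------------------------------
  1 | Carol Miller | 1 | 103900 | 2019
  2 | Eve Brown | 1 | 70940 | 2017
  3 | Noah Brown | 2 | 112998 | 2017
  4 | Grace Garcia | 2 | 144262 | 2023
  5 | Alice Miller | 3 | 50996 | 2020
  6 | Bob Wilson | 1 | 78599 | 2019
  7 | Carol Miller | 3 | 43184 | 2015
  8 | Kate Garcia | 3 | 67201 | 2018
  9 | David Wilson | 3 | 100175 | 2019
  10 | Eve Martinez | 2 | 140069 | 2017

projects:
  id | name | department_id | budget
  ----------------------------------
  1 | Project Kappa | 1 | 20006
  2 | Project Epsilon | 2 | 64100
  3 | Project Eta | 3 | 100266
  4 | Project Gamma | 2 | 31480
SELECT p.name FROM departments p LEFT JOIN employees c ON c.department_id = p.id WHERE c.id IS NULL

Execution result:
(no rows)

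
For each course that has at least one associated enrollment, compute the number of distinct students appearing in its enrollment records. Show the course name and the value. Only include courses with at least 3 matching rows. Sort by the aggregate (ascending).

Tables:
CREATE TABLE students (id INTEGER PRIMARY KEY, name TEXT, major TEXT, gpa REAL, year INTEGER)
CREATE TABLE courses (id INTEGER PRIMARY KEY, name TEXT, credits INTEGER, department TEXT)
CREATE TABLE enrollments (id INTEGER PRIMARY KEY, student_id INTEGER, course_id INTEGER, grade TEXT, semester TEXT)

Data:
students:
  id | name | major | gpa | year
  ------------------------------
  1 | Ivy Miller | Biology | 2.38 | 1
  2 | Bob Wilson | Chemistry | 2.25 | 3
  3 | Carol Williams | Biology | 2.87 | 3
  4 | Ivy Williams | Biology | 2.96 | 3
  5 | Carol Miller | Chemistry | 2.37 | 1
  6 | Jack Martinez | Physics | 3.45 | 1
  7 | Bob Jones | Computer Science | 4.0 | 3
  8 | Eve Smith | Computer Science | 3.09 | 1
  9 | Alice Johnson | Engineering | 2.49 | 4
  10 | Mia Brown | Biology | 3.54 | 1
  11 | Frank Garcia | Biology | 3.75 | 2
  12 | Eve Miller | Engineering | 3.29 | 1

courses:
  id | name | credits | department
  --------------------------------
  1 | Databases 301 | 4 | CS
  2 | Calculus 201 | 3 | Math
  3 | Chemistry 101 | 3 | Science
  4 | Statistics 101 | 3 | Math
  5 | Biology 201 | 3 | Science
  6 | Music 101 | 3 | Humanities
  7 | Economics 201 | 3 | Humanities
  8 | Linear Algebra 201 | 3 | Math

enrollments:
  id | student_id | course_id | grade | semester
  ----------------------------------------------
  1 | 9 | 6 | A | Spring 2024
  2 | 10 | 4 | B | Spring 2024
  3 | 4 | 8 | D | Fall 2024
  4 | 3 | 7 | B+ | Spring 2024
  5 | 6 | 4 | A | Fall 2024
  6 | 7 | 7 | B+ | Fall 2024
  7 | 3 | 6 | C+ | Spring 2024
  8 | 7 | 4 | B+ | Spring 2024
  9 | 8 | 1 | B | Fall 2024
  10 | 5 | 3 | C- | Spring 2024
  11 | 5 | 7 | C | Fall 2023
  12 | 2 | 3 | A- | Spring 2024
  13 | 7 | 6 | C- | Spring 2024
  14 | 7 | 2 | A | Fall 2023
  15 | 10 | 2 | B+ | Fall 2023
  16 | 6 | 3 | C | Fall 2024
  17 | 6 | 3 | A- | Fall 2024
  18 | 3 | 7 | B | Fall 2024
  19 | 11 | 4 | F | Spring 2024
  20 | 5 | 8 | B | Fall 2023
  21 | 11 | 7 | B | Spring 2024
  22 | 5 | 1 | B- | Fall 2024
SELECT p.name, COUNT(DISTINCT c.student_id) AS distinct_student_count FROM enrollments c JOIN courses p ON c.course_id = p.id GROUP BY p.id, p.name HAVING COUNT(*) >= 3 ORDER BY distinct_student_count ASC

Execution result:
name | distinct_student_count
Chemistry 101 | 3
Music 101 | 3
Statistics 101 | 4
Economics 201 | 4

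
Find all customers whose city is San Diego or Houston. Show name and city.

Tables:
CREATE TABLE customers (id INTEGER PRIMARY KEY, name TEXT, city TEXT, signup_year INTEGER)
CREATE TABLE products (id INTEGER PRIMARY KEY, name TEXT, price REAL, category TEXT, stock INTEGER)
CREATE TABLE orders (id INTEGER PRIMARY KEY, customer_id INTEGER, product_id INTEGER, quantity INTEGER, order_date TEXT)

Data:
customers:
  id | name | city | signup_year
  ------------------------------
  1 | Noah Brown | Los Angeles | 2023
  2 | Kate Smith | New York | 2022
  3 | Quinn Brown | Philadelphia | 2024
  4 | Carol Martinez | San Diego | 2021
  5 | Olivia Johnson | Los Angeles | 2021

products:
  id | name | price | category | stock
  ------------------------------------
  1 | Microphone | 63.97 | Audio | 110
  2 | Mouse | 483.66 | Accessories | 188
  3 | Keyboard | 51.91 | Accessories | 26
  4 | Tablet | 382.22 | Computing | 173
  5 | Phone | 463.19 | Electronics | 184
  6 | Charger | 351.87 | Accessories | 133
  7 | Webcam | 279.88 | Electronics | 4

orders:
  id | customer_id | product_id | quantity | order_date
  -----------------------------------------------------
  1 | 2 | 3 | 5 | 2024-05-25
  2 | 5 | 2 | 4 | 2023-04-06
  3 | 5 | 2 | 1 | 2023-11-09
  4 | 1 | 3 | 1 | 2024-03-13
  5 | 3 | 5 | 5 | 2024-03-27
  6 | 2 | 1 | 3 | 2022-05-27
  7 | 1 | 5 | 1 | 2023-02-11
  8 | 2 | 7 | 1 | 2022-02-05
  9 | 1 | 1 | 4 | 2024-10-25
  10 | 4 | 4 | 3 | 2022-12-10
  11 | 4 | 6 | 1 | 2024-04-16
SELECT name, city FROM customers WHERE city IN ('San Diego', 'Houston')

Execution result:
name | city
Carol Martinez | San Diego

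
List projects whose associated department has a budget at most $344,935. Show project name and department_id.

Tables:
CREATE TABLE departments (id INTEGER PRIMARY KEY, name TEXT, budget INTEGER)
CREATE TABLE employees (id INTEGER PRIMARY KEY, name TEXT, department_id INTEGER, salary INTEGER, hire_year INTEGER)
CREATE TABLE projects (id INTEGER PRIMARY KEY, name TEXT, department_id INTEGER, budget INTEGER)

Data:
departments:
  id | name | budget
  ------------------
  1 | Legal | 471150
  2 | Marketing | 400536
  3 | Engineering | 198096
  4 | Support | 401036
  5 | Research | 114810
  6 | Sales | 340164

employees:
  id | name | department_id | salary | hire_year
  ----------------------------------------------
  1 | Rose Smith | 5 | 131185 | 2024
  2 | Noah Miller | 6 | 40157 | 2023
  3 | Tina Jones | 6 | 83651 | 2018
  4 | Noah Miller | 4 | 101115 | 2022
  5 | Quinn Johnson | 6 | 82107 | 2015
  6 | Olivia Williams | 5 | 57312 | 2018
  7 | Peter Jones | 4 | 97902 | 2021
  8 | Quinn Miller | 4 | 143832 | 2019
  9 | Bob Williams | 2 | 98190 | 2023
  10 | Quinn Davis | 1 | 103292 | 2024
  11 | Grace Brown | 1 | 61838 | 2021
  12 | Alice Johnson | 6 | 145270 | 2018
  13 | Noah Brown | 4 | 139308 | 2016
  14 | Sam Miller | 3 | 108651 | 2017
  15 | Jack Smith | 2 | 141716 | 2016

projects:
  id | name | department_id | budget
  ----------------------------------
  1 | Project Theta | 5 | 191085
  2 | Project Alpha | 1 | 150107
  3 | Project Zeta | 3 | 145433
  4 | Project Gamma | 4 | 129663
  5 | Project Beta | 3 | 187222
SELECT name, department_id FROM projects WHERE department_id IN (SELECT id FROM departments WHERE budget <= 344935)

Execution result:
name | department_id
Project Theta | 5
Project Zeta | 3
Project Beta | 3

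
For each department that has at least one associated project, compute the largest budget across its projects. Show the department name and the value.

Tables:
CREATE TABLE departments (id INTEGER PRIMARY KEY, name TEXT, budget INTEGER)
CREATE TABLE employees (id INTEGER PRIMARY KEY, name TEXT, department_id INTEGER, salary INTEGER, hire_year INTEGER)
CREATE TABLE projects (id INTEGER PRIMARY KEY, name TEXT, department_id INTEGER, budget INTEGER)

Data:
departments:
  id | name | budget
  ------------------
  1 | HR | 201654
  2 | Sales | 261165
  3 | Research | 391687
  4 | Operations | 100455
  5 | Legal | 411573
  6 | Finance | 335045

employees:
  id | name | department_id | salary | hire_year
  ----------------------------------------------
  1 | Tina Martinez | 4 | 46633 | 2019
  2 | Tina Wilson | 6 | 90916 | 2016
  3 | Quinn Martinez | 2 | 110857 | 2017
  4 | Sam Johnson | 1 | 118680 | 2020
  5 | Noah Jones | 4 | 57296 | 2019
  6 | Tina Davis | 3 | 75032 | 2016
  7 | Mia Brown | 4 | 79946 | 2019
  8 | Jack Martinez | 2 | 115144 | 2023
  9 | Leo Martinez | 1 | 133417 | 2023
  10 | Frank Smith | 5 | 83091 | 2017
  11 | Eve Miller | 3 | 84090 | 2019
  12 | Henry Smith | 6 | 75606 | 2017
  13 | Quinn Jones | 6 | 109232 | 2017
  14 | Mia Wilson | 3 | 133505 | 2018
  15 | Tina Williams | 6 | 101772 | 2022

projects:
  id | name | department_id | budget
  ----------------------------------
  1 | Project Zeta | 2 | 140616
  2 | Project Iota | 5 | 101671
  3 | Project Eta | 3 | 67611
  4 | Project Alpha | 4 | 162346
SELECT p.name, MAX(c.budget) AS max_budget FROM projects c JOIN departments p ON c.department_id = p.id GROUP BY p.id, p.name

Execution result:
name | max_budget
Sales | 140616
Research | 67611
Operations | 162346
Legal | 101671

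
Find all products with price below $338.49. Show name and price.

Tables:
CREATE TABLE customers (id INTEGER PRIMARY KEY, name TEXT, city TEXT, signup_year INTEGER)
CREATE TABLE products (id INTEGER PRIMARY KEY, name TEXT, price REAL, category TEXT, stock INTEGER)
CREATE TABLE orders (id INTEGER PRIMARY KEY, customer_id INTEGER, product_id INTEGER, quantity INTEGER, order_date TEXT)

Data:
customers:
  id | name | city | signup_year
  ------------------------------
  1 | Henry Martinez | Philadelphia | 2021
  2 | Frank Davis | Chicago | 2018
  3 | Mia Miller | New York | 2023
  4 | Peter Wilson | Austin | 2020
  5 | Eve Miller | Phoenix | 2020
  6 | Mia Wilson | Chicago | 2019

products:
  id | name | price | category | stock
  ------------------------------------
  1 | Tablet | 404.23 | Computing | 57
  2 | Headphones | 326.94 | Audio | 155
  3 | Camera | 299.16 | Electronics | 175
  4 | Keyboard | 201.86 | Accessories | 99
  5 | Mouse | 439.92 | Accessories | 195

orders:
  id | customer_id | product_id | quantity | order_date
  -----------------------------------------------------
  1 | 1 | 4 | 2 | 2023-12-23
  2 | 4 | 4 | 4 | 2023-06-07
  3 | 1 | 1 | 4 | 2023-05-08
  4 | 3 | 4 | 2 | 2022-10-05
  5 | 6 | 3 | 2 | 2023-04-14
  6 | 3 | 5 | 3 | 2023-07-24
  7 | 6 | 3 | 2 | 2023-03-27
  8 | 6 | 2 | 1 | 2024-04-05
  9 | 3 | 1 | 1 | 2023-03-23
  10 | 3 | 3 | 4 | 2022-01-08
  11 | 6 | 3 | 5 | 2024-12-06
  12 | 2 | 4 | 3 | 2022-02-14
SELECT name, price FROM products WHERE price < 338.49

Execution result:
name | price
Headphones | 326.94
Camera | 299.16
Keyboard | 201.86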